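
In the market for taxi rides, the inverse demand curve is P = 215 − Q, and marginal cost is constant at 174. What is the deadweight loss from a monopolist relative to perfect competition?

DWL = 210.125

Competitive firms price at marginal cost: P = 174, giving Q = 41.
A monopolist chooses Q where MR = MC. MR = 215 − 2Q; setting this equal to 174 gives Q = 20.5 and P = 194.5.
DWL is the triangle between Q = 20.5 and Q = 41: ½·(41 − 20.5)·(194.5 − 174) = 210.125.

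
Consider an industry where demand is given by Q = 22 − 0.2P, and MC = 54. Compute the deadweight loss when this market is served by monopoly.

DWL = 78.4

Inverting demand: P = 110 − 5Q.
Perfect competition: P = MC = 54, so 110 − 5Q = 54 and Q = 11.2.
The monopolist equates marginal revenue to marginal cost: 110 − 10Q = 54, so Q = 5.6. From demand, P = 82.
DWL is the triangle between Q = 5.6 and Q = 11.2: ½·(11.2 − 5.6)·(82 − 54) = 78.4.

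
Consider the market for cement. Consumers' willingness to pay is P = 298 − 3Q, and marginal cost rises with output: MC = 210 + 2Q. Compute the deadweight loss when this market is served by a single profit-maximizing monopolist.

DWL = 108.9

Under competition P = MC: 298 − 3Q = 210 + 2Q ⇒ Q = 17.6, P = 245.2.
Monopoly sets MR = MC: 298 − 6Q = 210 + 2Q ⇒ Q = 11, P = 298 − 3·11 = 265.
CS = ½·(298 − 245.2)·17.6 = 464.64; PS = (245.2·17.6 − 210·17.6 − ½·2·17.6²) = 309.76; TS = 774.4.
CS = ½·(298 − 265)·11 = 181.5; PS = (265·11 − 210·11 − ½·2·11²) = 484; TS = 665.5.
DWL = 774.4 − 665.5 = 108.9.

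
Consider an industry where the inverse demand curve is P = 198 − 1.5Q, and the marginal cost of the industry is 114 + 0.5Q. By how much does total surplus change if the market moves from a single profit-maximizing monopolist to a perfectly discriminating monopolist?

Monopoly sets MR = MC: 198 − 3Q = 114 + 0.5Q ⇒ Q = 24, P = 198 − 1.5·24 = 162.
CS = ½·(198 − 162)·24 = 432; PS = (162·24 − 114·24 − ½·0.5·24²) = 1008; TS = 1440.
A perfectly discriminating monopolist sells every unit with P(Q) ≥ MC(Q), so output equals the competitive quantity Q = 42. Each buyer pays their reservation price, so CS = 0 and the firm captures all surplus.
TS = 1764 (equal to competitive TS).
Change in total surplus: 1764 − 1440 = 324.

TS rises by 324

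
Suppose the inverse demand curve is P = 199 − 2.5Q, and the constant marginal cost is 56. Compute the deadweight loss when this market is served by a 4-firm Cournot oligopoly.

DWL = 163.592

Perfect competition: P = MC = 56, so 199 − 2.5Q = 56 and Q = 57.2.
With 4 symmetric Cournot firms, each firm's FOC gives 199 − 12.5q = 56, so q = 11.44, Q = 4·11.44 = 45.76, and P = 84.6.
DWL is the triangle between Q = 45.76 and Q = 57.2: ½·(57.2 − 45.76)·(84.6 − 56) = 163.592.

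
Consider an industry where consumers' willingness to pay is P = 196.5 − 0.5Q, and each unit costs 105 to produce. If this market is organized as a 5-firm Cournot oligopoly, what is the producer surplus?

PS = 2325.625

Cournot with 5 identical firms: the symmetric best-response condition is 196.5 − 3q = 105. Each firm produces q = 30.5, total output Q = 152.5, price P = 120.25.
PS = (120.25 − 105)·152.5 = 2325.625.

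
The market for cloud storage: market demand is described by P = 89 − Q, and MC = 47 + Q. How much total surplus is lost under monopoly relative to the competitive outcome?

DWL = 49

Under competition P = MC: 89 − Q = 47 + Q ⇒ Q = 21, P = 68.
A monopolist chooses Q where MR = MC. MR = 89 − 2Q; setting this equal to 47 + Q gives Q = 14 and P = 75.
CS = ½·(89 − 68)·21 = 220.5; PS = (68·21 − 47·21 − ½·1·21²) = 220.5; TS = 441.
CS = ½·(89 − 75)·14 = 98; PS = (75·14 − 47·14 − ½·1·14²) = 294; TS = 392.
DWL = 441 − 392 = 49.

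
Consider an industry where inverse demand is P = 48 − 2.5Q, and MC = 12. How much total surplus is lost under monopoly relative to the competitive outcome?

DWL = 64.8

Under competition P = MC = 12, so Q = (48 − 12)/2.5 = 14.4.
The monopolist equates marginal revenue to marginal cost: 48 − 5Q = 12, so Q = 7.2. From demand, P = 30.
DWL is the triangle between Q = 7.2 and Q = 14.4: ½·(14.4 − 7.2)·(30 − 12) = 64.8.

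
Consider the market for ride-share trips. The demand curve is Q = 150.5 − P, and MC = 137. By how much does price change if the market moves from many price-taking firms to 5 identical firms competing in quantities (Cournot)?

Price rises by 2.25

Inverting demand: P = 150.5 − Q.
Under competition P = MC = 137, so Q = (150.5 − 137)/1 = 13.5.
Cournot with 5 identical firms: the symmetric best-response condition is 150.5 − 6q = 137. Each firm produces q = 2.25, total output Q = 11.25, price P = 139.25.
Change in price: 139.25 − 137 = 2.25.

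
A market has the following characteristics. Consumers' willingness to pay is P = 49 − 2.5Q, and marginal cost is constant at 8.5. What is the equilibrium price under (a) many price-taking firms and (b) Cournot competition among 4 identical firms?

Perfect competition: P = MC = 8.5, so 49 − 2.5Q = 8.5 and Q = 16.2.
In a 4-firm Cournot equilibrium, symmetry and the first-order condition give q = (49 − 8.5)/(12.5) = 3.24. So Q = 12.96 and P = 16.6.

Competition: P = 8.5; Cournot: P = 16.6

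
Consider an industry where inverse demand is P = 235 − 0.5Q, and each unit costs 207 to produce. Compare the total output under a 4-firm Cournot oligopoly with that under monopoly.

Cournot: Q = 44.8; Monopoly: Q = 28

In a 4-firm Cournot equilibrium, symmetry and the first-order condition give q = (235 − 207)/(2.5) = 11.2. So Q = 44.8 and P = 212.6.
The monopolist equates marginal revenue to marginal cost: 235 − Q = 207, so Q = 28. From demand, P = 221.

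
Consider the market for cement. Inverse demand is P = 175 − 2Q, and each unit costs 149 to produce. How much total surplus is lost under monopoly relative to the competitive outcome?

Competitive firms price at marginal cost: P = 149, giving Q = 13.
Monopoly sets MR = MC: 175 − 4Q = 149 ⇒ Q = 6.5, P = 175 − 2·6.5 = 162.
DWL is the triangle between Q = 6.5 and Q = 13: ½·(13 − 6.5)·(162 − 149) = 42.25.

DWL = 42.25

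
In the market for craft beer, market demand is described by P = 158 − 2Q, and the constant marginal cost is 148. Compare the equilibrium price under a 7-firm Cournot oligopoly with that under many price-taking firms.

Cournot with 7 identical firms: the symmetric best-response condition is 158 − 16q = 148. Each firm produces q = 0.625, total output Q = 4.375, price P = 149.25.
Under competition P = MC = 148, so Q = (158 − 148)/2 = 5.

Cournot: P = 149.25; Competition: P = 148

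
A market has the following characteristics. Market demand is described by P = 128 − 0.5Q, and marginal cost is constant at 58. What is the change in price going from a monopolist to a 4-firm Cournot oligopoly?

Monopoly sets MR = MC: 128 − Q = 58 ⇒ Q = 70, P = 128 − 0.5·70 = 93.
With 4 symmetric Cournot firms, each firm's FOC gives 128 − 2.5q = 58, so q = 28, Q = 4·28 = 112, and P = 72.
Change in price: 72 − 93 = −21.

Price falls by 21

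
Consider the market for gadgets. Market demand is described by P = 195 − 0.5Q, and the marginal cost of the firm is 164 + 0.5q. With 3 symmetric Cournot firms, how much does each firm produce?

q_i = 12.4

In a 3-firm Cournot equilibrium, symmetry and the first-order condition give q = (195 − 164)/(2.5) = 12.4. So Q = 37.2 and P = 176.4.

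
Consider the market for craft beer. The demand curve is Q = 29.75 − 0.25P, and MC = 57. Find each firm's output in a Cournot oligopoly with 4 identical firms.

Inverting demand: P = 119 − 4Q.
With 4 symmetric Cournot firms, each firm's FOC gives 119 − 20q = 57, so q = 3.1, Q = 4·3.1 = 12.4, and P = 69.4.

q_i = 3.1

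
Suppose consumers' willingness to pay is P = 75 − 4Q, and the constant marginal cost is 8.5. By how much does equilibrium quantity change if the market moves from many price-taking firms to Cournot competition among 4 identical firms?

Equilibrium quantity falls by 3.325

Under competition P = MC = 8.5, so Q = (75 − 8.5)/4 = 16.625.
In a 4-firm Cournot equilibrium, symmetry and the first-order condition give q = (75 − 8.5)/(20) = 3.325. So Q = 13.3 and P = 21.8.
Change in equilibrium quantity: 13.3 − 16.625 = −3.325.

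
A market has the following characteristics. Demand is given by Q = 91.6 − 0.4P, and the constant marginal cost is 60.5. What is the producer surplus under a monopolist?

Inverting demand: P = 229 − 2.5Q.
Monopoly sets MR = MC: 229 − 5Q = 60.5 ⇒ Q = 33.7, P = 229 − 2.5·33.7 = 144.75.
PS = (144.75 − 60.5)·33.7 = 2839.225.

PS = 2839.225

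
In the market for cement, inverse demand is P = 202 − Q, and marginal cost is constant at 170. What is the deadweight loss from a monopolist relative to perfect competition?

Under competition P = MC = 170, so Q = (202 − 170)/1 = 32.
Monopoly sets MR = MC: 202 − 2Q = 170 ⇒ Q = 16, P = 202 − 16 = 186.
DWL is the triangle between Q = 16 and Q = 32: ½·(32 − 16)·(186 − 170) = 128.

DWL = 128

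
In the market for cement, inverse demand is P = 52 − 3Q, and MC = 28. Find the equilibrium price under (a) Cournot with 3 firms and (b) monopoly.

In a 3-firm Cournot equilibrium, symmetry and the first-order condition give q = (52 − 28)/(12) = 2. So Q = 6 and P = 34.
A monopolist chooses Q where MR = MC. MR = 52 − 6Q; setting this equal to 28 gives Q = 4 and P = 40.

Cournot: P = 34; Monopoly: P = 40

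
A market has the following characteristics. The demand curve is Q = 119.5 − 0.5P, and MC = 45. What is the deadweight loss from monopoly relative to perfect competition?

Inverting demand: P = 239 − 2Q.
Perfect competition: P = MC = 45, so 239 − 2Q = 45 and Q = 97.
Monopoly sets MR = MC: 239 − 4Q = 45 ⇒ Q = 48.5, P = 239 − 2·48.5 = 142.
DWL is the triangle between Q = 48.5 and Q = 97: ½·(97 − 48.5)·(142 − 45) = 2352.25.

DWL = 2352.25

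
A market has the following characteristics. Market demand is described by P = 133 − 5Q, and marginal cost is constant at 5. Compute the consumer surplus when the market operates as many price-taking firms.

Competitive firms price at marginal cost: P = 5, giving Q = 25.6.
CS = ½·(133 − 5)·25.6 = 1638.4.

CS = 1638.4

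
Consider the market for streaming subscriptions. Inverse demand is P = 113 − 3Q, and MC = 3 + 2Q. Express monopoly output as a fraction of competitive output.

Monopoly sets MR = MC: 113 − 6Q = 3 + 2Q ⇒ Q = 13.75, P = 113 − 3·13.75 = 71.75.
Competitive equilibrium sets price equal to marginal cost: 113 − 3Q = 3 + 2Q, so Q = 22 and P = 47.
Ratio Q_m/Q_c = 13.75/22 = 0.625.

Q_m/Q_c = 0.625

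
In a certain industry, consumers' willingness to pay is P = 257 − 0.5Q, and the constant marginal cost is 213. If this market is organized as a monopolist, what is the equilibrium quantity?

A monopolist chooses Q where MR = MC. MR = 257 − Q; setting this equal to 213 gives Q = 44 and P = 235.

Q = 44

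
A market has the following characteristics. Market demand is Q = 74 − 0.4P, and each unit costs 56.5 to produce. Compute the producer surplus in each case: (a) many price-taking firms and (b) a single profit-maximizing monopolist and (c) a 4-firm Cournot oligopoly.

Competition: PS = 0; Monopoly: PS = 1651.225; Cournot: PS = 1056.784

Inverting demand: P = 185 − 2.5Q.
Competitive firms price at marginal cost: P = 56.5, giving Q = 51.4.
PS = (56.5 − 56.5)·51.4 = 0.
Monopoly sets MR = MC: 185 − 5Q = 56.5 ⇒ Q = 25.7, P = 185 − 2.5·25.7 = 120.75.
PS = (120.75 − 56.5)·25.7 = 1651.225.
With 4 symmetric Cournot firms, each firm's FOC gives 185 − 12.5q = 56.5, so q = 10.28, Q = 4·10.28 = 41.12, and P = 82.2.
PS = (82.2 − 56.5)·41.12 = 1056.784.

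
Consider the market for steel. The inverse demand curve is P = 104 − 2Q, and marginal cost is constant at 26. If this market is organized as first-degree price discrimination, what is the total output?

A perfectly discriminating monopolist sells every unit with P(Q) ≥ MC(Q), so output equals the competitive quantity Q = 39. Each buyer pays their reservation price, so CS = 0 and the firm captures all surplus.

Q = 39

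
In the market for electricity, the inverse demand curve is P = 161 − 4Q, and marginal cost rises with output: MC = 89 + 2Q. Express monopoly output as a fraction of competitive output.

Q_m/Q_c = 0.6

A monopolist chooses Q where MR = MC. MR = 161 − 8Q; setting this equal to 89 + 2Q gives Q = 7.2 and P = 132.2.
Under competition P = MC: 161 − 4Q = 89 + 2Q ⇒ Q = 12, P = 113.
Ratio Q_m/Q_c = 7.2/12 = 0.6.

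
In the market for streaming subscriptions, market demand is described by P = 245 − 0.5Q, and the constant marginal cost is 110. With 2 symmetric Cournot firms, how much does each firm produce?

q_i = 90

With 2 symmetric Cournot firms, each firm's FOC gives 245 − 1.5q = 110, so q = 90, Q = 2·90 = 180, and P = 155.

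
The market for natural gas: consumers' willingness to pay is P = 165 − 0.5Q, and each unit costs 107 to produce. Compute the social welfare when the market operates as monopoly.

The monopolist equates marginal revenue to marginal cost: 165 − Q = 107, so Q = 58. From demand, P = 136.
CS = ½·(165 − 136)·58 = 841; PS = (136 − 107)·58 = 1682; TS = 2523.

TS = 2523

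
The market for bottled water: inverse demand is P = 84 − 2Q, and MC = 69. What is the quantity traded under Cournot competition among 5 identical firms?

Cournot with 5 identical firms: the symmetric best-response condition is 84 − 12q = 69. Each firm produces q = 1.25, total output Q = 6.25, price P = 71.5.

Q = 6.25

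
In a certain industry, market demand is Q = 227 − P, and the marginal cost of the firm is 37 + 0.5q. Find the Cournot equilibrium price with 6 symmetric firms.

P = 75

Inverting demand: P = 227 − Q.
With 6 symmetric Cournot firms, each firm's FOC gives 227 − 7q = 37 + 0.5q, so q = 76/3, Q = 6·76/3 = 152, and P = 75.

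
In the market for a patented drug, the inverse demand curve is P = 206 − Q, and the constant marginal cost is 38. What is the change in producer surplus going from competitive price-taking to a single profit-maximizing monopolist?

Producer surplus rises by 7056

Competitive firms price at marginal cost: P = 38, giving Q = 168.
PS = (38 − 38)·168 = 0.
A monopolist chooses Q where MR = MC. MR = 206 − 2Q; setting this equal to 38 gives Q = 84 and P = 122.
PS = (122 − 38)·84 = 7056.
Change in producer surplus: 7056 − 0 = 7056.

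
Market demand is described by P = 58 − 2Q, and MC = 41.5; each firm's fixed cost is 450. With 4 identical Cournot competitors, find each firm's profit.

With 4 symmetric Cournot firms, each firm's FOC gives 58 − 10q = 41.5, so q = 1.65, Q = 4·1.65 = 6.6, and P = 44.8.
Each firm's profit = (44.8 − 41.5)·1.65 − 450 = −444.555.

π_i = −444.555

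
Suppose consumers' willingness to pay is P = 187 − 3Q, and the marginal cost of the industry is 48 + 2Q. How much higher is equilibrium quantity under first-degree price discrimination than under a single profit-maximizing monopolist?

Q rises by 10.425

Monopoly sets MR = MC: 187 − 6Q = 48 + 2Q ⇒ Q = 17.375, P = 187 − 3·17.375 = 134.875.
Under first-degree price discrimination the firm charges each unit its demand price and produces up to where P = MC, i.e. Q = 27.8. Consumer surplus is zero; producer surplus equals total surplus.
Change in equilibrium quantity: 27.8 − 17.375 = 10.425.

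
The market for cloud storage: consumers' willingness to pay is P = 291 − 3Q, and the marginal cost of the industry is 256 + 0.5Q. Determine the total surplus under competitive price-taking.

Under competition P = MC: 291 − 3Q = 256 + 0.5Q ⇒ Q = 10, P = 261.
CS = ½·(291 − 261)·10 = 150; PS = (261·10 − 256·10 − ½·0.5·10²) = 25; TS = 175.

TS = 175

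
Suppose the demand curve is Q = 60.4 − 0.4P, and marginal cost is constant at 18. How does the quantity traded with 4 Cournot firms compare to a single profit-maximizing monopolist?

Inverting demand: P = 151 − 2.5Q.
In a 4-firm Cournot equilibrium, symmetry and the first-order condition give q = (151 − 18)/(12.5) = 10.64. So Q = 42.56 and P = 44.6.
Monopoly sets MR = MC: 151 − 5Q = 18 ⇒ Q = 26.6, P = 151 − 2.5·26.6 = 84.5.

Cournot: Q = 42.56; Monopoly: Q = 26.6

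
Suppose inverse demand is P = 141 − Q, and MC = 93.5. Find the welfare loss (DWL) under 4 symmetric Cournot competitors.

DWL = 45.125

Perfect competition: P = MC = 93.5, so 141 − Q = 93.5 and Q = 47.5.
In a 4-firm Cournot equilibrium, symmetry and the first-order condition give q = (141 − 93.5)/(5) = 9.5. So Q = 38 and P = 103.
DWL is the triangle between Q = 38 and Q = 47.5: ½·(47.5 − 38)·(103 − 93.5) = 45.125.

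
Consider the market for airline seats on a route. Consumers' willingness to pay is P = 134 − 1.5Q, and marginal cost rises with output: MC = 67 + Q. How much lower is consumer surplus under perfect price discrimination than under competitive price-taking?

CS falls by 538.68

Competitive equilibrium sets price equal to marginal cost: 134 − 1.5Q = 67 + Q, so Q = 26.8 and P = 93.8.
CS = ½·(134 − 93.8)·26.8 = 538.68.
A perfectly discriminating monopolist sells every unit with P(Q) ≥ MC(Q), so output equals the competitive quantity Q = 26.8. Each buyer pays their reservation price, so CS = 0 and the firm captures all surplus.
CS = 0.
Change in consumer surplus: 0 − 538.68 = −538.68.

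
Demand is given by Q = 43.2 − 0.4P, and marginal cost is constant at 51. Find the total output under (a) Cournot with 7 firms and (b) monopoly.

Inverting demand: P = 108 − 2.5Q.
With 7 symmetric Cournot firms, each firm's FOC gives 108 − 20q = 51, so q = 2.85, Q = 7·2.85 = 19.95, and P = 58.125.
Monopoly sets MR = MC: 108 − 5Q = 51 ⇒ Q = 11.4, P = 108 − 2.5·11.4 = 79.5.

Cournot: Q = 19.95; Monopoly: Q = 11.4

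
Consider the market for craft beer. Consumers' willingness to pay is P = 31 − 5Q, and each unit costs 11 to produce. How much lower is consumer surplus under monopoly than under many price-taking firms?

CS falls by 30

Perfect competition: P = MC = 11, so 31 − 5Q = 11 and Q = 4.
CS = ½·(31 − 11)·4 = 40.
A monopolist chooses Q where MR = MC. MR = 31 − 10Q; setting this equal to 11 gives Q = 2 and P = 21.
CS = ½·(31 − 21)·2 = 10.
Change in consumer surplus: 10 − 40 = −30.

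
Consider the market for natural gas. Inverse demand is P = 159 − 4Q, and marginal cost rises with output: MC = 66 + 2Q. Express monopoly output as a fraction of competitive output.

Q_m/Q_c = 0.6

Monopoly sets MR = MC: 159 − 8Q = 66 + 2Q ⇒ Q = 9.3, P = 159 − 4·9.3 = 121.8.
Under competition P = MC: 159 − 4Q = 66 + 2Q ⇒ Q = 15.5, P = 97.
Ratio Q_m/Q_c = 9.3/15.5 = 0.6.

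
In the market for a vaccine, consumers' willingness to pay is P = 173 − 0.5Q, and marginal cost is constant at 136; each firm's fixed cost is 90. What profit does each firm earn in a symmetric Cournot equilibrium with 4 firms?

With 4 symmetric Cournot firms, each firm's FOC gives 173 − 2.5q = 136, so q = 14.8, Q = 4·14.8 = 59.2, and P = 143.4.
Each firm's profit = (143.4 − 136)·14.8 − 90 = 19.52.

π_i = 19.52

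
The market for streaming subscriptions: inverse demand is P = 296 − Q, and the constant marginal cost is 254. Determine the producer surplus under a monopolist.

PS = 441

The monopolist equates marginal revenue to marginal cost: 296 − 2Q = 254, so Q = 21. From demand, P = 275.
PS = (275 − 254)·21 = 441.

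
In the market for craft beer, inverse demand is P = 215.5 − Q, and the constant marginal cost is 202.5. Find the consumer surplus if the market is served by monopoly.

The monopolist equates marginal revenue to marginal cost: 215.5 − 2Q = 202.5, so Q = 6.5. From demand, P = 209.
CS = ½·(215.5 − 209)·6.5 = 21.125.

CS = 21.125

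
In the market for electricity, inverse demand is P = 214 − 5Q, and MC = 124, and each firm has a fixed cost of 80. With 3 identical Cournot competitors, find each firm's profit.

π_i = 21.25

Cournot with 3 identical firms: the symmetric best-response condition is 214 − 20q = 124. Each firm produces q = 4.5, total output Q = 13.5, price P = 146.5.
Each firm's profit = (146.5 − 124)·4.5 − 80 = 21.25.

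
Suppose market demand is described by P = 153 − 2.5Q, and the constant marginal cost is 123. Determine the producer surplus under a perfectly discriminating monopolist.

PS = 180

A perfectly discriminating monopolist sells every unit with P(Q) ≥ MC(Q), so output equals the competitive quantity Q = 12. Each buyer pays their reservation price, so CS = 0 and the firm captures all surplus.
PS = ½·(153 − 123)·12 = 180.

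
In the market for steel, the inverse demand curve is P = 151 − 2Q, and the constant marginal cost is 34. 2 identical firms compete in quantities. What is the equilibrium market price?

With 2 symmetric Cournot firms, each firm's FOC gives 151 − 6q = 34, so q = 19.5, Q = 2·19.5 = 39, and P = 73.

P = 73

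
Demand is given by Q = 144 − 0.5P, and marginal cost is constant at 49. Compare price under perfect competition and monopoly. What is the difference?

P rises by 119.5

Inverting demand: P = 288 − 2Q.
Competitive firms price at marginal cost: P = 49, giving Q = 119.5.
The monopolist equates marginal revenue to marginal cost: 288 − 4Q = 49, so Q = 59.75. From demand, P = 168.5.
Change in price: 168.5 − 49 = 119.5.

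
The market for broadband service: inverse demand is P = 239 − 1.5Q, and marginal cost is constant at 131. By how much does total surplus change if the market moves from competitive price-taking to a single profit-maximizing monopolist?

TS falls by 972

Competitive firms price at marginal cost: P = 131, giving Q = 72.
CS = ½·(239 − 131)·72 = 3888; PS = (131 − 131)·72 = 0; TS = 3888.
Monopoly sets MR = MC: 239 − 3Q = 131 ⇒ Q = 36, P = 239 − 1.5·36 = 185.
CS = ½·(239 − 185)·36 = 972; PS = (185 − 131)·36 = 1944; TS = 2916.
Change in total surplus: 2916 − 3888 = −972.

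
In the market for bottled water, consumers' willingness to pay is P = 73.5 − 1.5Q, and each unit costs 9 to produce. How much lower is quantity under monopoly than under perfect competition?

Q falls by 21.5

Perfect competition: P = MC = 9, so 73.5 − 1.5Q = 9 and Q = 43.
Monopoly sets MR = MC: 73.5 − 3Q = 9 ⇒ Q = 21.5, P = 73.5 − 1.5·21.5 = 41.25.
Change in quantity: 21.5 − 43 = −21.5.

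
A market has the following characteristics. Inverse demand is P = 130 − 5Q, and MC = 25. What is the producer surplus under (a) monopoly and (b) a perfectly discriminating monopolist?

Monopoly: PS = 551.25; Perfect PD: PS = 1102.5

The monopolist equates marginal revenue to marginal cost: 130 − 10Q = 25, so Q = 10.5. From demand, P = 77.5.
PS = (77.5 − 25)·10.5 = 551.25.
Under first-degree price discrimination the firm charges each unit its demand price and produces up to where P = MC, i.e. Q = 21. Consumer surplus is zero; producer surplus equals total surplus.
PS = ½·(130 − 25)·21 = 1102.5.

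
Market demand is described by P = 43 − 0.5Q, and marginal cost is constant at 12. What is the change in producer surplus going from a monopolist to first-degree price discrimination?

Producer surplus rises by 480.5

A monopolist chooses Q where MR = MC. MR = 43 − Q; setting this equal to 12 gives Q = 31 and P = 27.5.
PS = (27.5 − 12)·31 = 480.5.
Under first-degree price discrimination the firm charges each unit its demand price and produces up to where P = MC, i.e. Q = 62. Consumer surplus is zero; producer surplus equals total surplus.
PS = ½·(43 − 12)·62 = 961.
Change in producer surplus: 961 − 480.5 = 480.5.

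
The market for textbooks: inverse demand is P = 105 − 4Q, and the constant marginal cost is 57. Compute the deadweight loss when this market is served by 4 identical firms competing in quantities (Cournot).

DWL = 11.52

Under competition P = MC = 57, so Q = (105 − 57)/4 = 12.
With 4 symmetric Cournot firms, each firm's FOC gives 105 − 20q = 57, so q = 2.4, Q = 4·2.4 = 9.6, and P = 66.6.
DWL is the triangle between Q = 9.6 and Q = 12: ½·(12 − 9.6)·(66.6 − 57) = 11.52.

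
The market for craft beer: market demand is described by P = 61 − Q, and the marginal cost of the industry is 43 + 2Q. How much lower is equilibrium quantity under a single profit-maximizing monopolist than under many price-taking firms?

Equilibrium quantity falls by 1.5

Competitive equilibrium sets price equal to marginal cost: 61 − Q = 43 + 2Q, so Q = 6 and P = 55.
Monopoly sets MR = MC: 61 − 2Q = 43 + 2Q ⇒ Q = 4.5, P = 61 − 4.5 = 56.5.
Change in equilibrium quantity: 4.5 − 6 = −1.5.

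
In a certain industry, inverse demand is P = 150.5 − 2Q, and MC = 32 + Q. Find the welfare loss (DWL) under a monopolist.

Competitive equilibrium sets price equal to marginal cost: 150.5 − 2Q = 32 + Q, so Q = 39.5 and P = 71.5.
The monopolist equates marginal revenue to marginal cost: 150.5 − 4Q = 32 + Q, so Q = 23.7. From demand, P = 103.1.
CS = ½·(150.5 − 71.5)·39.5 = 1560.25; PS = (71.5·39.5 − 32·39.5 − ½·1·39.5²) = 780.125; TS = 2340.375.
CS = ½·(150.5 − 103.1)·23.7 = 561.69; PS = (103.1·23.7 − 32·23.7 − ½·1·23.7²) = 1404.225; TS = 1965.915.
DWL = 2340.375 − 1965.915 = 374.46.

DWL = 374.46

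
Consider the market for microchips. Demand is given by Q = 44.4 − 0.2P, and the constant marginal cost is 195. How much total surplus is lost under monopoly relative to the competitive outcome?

DWL = 18.225

Inverting demand: P = 222 − 5Q.
Perfect competition: P = MC = 195, so 222 − 5Q = 195 and Q = 5.4.
A monopolist chooses Q where MR = MC. MR = 222 − 10Q; setting this equal to 195 gives Q = 2.7 and P = 208.5.
DWL is the triangle between Q = 2.7 and Q = 5.4: ½·(5.4 − 2.7)·(208.5 − 195) = 18.225.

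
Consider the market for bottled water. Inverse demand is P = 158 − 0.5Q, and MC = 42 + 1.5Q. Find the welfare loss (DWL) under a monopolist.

Competitive equilibrium sets price equal to marginal cost: 158 − 0.5Q = 42 + 1.5Q, so Q = 58 and P = 129.
The monopolist equates marginal revenue to marginal cost: 158 − Q = 42 + 1.5Q, so Q = 46.4. From demand, P = 134.8.
CS = ½·(158 − 129)·58 = 841; PS = (129·58 − 42·58 − ½·1.5·58²) = 2523; TS = 3364.
CS = ½·(158 − 134.8)·46.4 = 538.24; PS = (134.8·46.4 − 42·46.4 − ½·1.5·46.4²) = 2691.2; TS = 3229.44.
DWL = 3364 − 3229.44 = 134.56.

DWL = 134.56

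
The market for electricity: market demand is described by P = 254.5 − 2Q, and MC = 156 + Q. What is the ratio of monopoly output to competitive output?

Q_m/Q_c = 0.6

A monopolist chooses Q where MR = MC. MR = 254.5 − 4Q; setting this equal to 156 + Q gives Q = 19.7 and P = 215.1.
Competitive equilibrium sets price equal to marginal cost: 254.5 − 2Q = 156 + Q, so Q = 197/6 and P = 1133/6.
Ratio Q_m/Q_c = 19.7/(197/6) = 0.6.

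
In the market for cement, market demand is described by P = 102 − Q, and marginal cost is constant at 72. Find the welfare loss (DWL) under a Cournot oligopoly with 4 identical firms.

Competitive firms price at marginal cost: P = 72, giving Q = 30.
Cournot with 4 identical firms: the symmetric best-response condition is 102 − 5q = 72. Each firm produces q = 6, total output Q = 24, price P = 78.
DWL is the triangle between Q = 24 and Q = 30: ½·(30 − 24)·(78 − 72) = 18.

DWL = 18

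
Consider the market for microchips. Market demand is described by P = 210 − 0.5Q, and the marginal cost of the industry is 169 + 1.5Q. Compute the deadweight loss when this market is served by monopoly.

DWL = 16.81

Competitive equilibrium sets price equal to marginal cost: 210 − 0.5Q = 169 + 1.5Q, so Q = 20.5 and P = 199.75.
A monopolist chooses Q where MR = MC. MR = 210 − Q; setting this equal to 169 + 1.5Q gives Q = 16.4 and P = 201.8.
CS = ½·(210 − 199.75)·20.5 = 1681/16; PS = (199.75·20.5 − 169·20.5 − ½·1.5·20.5²) = 5043/16; TS = 420.25.
CS = ½·(210 − 201.8)·16.4 = 67.24; PS = (201.8·16.4 − 169·16.4 − ½·1.5·16.4²) = 336.2; TS = 403.44.
DWL = 420.25 − 403.44 = 16.81.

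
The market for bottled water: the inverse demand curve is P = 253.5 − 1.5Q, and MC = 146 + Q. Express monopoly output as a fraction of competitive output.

Monopoly sets MR = MC: 253.5 − 3Q = 146 + Q ⇒ Q = 26.875, P = 253.5 − 1.5·26.875 = 3411/16.
Competitive equilibrium sets price equal to marginal cost: 253.5 − 1.5Q = 146 + Q, so Q = 43 and P = 189.
Ratio Q_m/Q_c = 26.875/43 = 0.625.

Q_m/Q_c = 0.625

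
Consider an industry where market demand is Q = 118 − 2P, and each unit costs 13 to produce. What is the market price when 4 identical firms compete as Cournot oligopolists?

P = 22.2

Inverting demand: P = 59 − 0.5Q.
Cournot with 4 identical firms: the symmetric best-response condition is 59 − 2.5q = 13. Each firm produces q = 18.4, total output Q = 73.6, price P = 22.2.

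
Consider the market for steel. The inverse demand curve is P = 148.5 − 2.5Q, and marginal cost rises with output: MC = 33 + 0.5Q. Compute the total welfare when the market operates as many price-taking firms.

Competitive equilibrium sets price equal to marginal cost: 148.5 − 2.5Q = 33 + 0.5Q, so Q = 38.5 and P = 52.25.
CS = ½·(148.5 − 52.25)·38.5 = 29645/16; PS = (52.25·38.5 − 33·38.5 − ½·0.5·38.5²) = 5929/16; TS = 2223.375.

TS = 2223.375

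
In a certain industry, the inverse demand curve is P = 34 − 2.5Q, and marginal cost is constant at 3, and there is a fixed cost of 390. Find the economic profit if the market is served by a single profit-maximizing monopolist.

Monopoly sets MR = MC: 34 − 5Q = 3 ⇒ Q = 6.2, P = 34 − 2.5·6.2 = 18.5.
Profit = (18.5 − 3)·6.2 − 390 = −293.9.

Profit = −293.9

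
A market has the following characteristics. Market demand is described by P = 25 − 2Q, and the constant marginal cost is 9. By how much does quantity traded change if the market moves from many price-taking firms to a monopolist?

Q falls by 4

Competitive firms price at marginal cost: P = 9, giving Q = 8.
The monopolist equates marginal revenue to marginal cost: 25 − 4Q = 9, so Q = 4. From demand, P = 17.
Change in quantity traded: 4 − 8 = −4.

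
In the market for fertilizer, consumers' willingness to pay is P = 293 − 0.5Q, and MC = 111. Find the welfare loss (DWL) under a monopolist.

DWL = 8281

Competitive firms price at marginal cost: P = 111, giving Q = 364.
The monopolist equates marginal revenue to marginal cost: 293 − Q = 111, so Q = 182. From demand, P = 202.
DWL is the triangle between Q = 182 and Q = 364: ½·(364 − 182)·(202 − 111) = 8281.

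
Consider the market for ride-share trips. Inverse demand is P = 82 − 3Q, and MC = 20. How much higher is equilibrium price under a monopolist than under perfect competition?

P rises by 31

Under competition P = MC = 20, so Q = (82 − 20)/3 = 62/3.
Monopoly sets MR = MC: 82 − 6Q = 20 ⇒ Q = 31/3, P = 82 − 3·31/3 = 51.
Change in equilibrium price: 51 − 20 = 31.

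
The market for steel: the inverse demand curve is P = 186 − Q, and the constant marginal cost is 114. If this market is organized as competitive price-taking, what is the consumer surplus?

Competitive firms price at marginal cost: P = 114, giving Q = 72.
CS = ½·(186 − 114)·72 = 2592.

CS = 2592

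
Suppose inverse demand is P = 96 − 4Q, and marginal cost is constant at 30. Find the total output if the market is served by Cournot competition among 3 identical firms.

Q = 12.375

In a 3-firm Cournot equilibrium, symmetry and the first-order condition give q = (96 − 30)/(16) = 4.125. So Q = 12.375 and P = 46.5.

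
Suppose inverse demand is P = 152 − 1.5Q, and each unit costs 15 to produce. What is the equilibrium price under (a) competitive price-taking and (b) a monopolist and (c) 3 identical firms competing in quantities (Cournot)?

Competition: P = 15; Monopoly: P = 83.5; Cournot: P = 49.25

Competitive firms price at marginal cost: P = 15, giving Q = 274/3.
The monopolist equates marginal revenue to marginal cost: 152 − 3Q = 15, so Q = 137/3. From demand, P = 83.5.
With 3 symmetric Cournot firms, each firm's FOC gives 152 − 6q = 15, so q = 137/6, Q = 3·137/6 = 68.5, and P = 49.25.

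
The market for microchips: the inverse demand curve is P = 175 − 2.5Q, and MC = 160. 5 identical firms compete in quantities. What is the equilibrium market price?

Cournot with 5 identical firms: the symmetric best-response condition is 175 − 15q = 160. Each firm produces q = 1, total output Q = 5, price P = 162.5.

P = 162.5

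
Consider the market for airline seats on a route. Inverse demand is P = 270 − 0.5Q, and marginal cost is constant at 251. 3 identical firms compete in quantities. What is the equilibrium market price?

With 3 symmetric Cournot firms, each firm's FOC gives 270 − 2q = 251, so q = 9.5, Q = 3·9.5 = 28.5, and P = 255.75.

P = 255.75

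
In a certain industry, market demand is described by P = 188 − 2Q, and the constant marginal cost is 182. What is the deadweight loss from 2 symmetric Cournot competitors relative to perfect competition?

DWL = 1

Perfect competition: P = MC = 182, so 188 − 2Q = 182 and Q = 3.
Cournot with 2 identical firms: the symmetric best-response condition is 188 − 6q = 182. Each firm produces q = 1, total output Q = 2, price P = 184.
DWL is the triangle between Q = 2 and Q = 3: ½·(3 − 2)·(184 − 182) = 1.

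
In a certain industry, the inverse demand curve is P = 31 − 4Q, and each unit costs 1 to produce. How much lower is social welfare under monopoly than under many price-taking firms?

Social welfare falls by 28.125

Perfect competition: P = MC = 1, so 31 − 4Q = 1 and Q = 7.5.
CS = ½·(31 − 1)·7.5 = 112.5; PS = (1 − 1)·7.5 = 0; TS = 112.5.
A monopolist chooses Q where MR = MC. MR = 31 − 8Q; setting this equal to 1 gives Q = 3.75 and P = 16.
CS = ½·(31 − 16)·3.75 = 28.125; PS = (16 − 1)·3.75 = 56.25; TS = 84.375.
Change in social welfare: 84.375 − 112.5 = −28.125.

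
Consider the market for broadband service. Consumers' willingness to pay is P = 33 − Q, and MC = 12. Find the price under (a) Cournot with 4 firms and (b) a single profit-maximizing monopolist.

Cournot: P = 16.2; Monopoly: P = 22.5

Cournot with 4 identical firms: the symmetric best-response condition is 33 − 5q = 12. Each firm produces q = 4.2, total output Q = 16.8, price P = 16.2.
Monopoly sets MR = MC: 33 − 2Q = 12 ⇒ Q = 10.5, P = 33 − 10.5 = 22.5.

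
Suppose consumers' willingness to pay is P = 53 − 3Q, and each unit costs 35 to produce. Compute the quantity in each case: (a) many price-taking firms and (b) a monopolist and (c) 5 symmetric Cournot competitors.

Competition: Q = 6; Monopoly: Q = 3; Cournot: Q = 5

Competitive firms price at marginal cost: P = 35, giving Q = 6.
Monopoly sets MR = MC: 53 − 6Q = 35 ⇒ Q = 3, P = 53 − 3·3 = 44.
With 5 symmetric Cournot firms, each firm's FOC gives 53 − 18q = 35, so q = 1, Q = 5·1 = 5, and P = 38.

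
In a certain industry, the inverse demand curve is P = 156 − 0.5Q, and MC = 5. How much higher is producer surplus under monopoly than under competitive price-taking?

Under competition P = MC = 5, so Q = (156 − 5)/0.5 = 302.
PS = (5 − 5)·302 = 0.
Monopoly sets MR = MC: 156 − Q = 5 ⇒ Q = 151, P = 156 − 0.5·151 = 80.5.
PS = (80.5 − 5)·151 = 11400.5.
Change in producer surplus: 11400.5 − 0 = 11400.5.

PS rises by 11400.5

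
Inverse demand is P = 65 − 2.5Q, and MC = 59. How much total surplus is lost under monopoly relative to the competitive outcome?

Under competition P = MC = 59, so Q = (65 − 59)/2.5 = 2.4.
Monopoly sets MR = MC: 65 − 5Q = 59 ⇒ Q = 1.2, P = 65 − 2.5·1.2 = 62.
DWL is the triangle between Q = 1.2 and Q = 2.4: ½·(2.4 − 1.2)·(62 − 59) = 1.8.

DWL = 1.8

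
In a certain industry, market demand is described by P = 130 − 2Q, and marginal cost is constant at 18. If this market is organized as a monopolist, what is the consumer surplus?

CS = 784

Monopoly sets MR = MC: 130 − 4Q = 18 ⇒ Q = 28, P = 130 − 2·28 = 74.
CS = ½·(130 − 74)·28 = 784.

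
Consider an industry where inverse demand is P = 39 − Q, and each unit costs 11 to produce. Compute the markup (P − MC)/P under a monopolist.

Lerner index = 0.56

The monopolist equates marginal revenue to marginal cost: 39 − 2Q = 11, so Q = 14. From demand, P = 25.
Lerner index = (P − MC)/P = (25 − 11)/25 = 0.56.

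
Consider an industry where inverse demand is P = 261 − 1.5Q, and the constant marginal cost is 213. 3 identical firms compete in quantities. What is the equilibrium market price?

P = 225

In a 3-firm Cournot equilibrium, symmetry and the first-order condition give q = (261 − 213)/(6) = 8. So Q = 24 and P = 225.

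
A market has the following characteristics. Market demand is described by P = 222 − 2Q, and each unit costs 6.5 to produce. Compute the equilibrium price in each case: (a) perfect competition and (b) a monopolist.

Perfect competition: P = MC = 6.5, so 222 − 2Q = 6.5 and Q = 107.75.
Monopoly sets MR = MC: 222 − 4Q = 6.5 ⇒ Q = 53.875, P = 222 − 2·53.875 = 114.25.

Competition: P = 6.5; Monopoly: P = 114.25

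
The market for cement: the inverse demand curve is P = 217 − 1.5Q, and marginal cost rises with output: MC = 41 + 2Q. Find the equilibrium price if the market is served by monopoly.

The monopolist equates marginal revenue to marginal cost: 217 − 3Q = 41 + 2Q, so Q = 35.2. From demand, P = 164.2.

P = 164.2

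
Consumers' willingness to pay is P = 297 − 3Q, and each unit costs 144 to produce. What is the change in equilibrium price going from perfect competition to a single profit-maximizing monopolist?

P rises by 76.5

Perfect competition: P = MC = 144, so 297 − 3Q = 144 and Q = 51.
The monopolist equates marginal revenue to marginal cost: 297 − 6Q = 144, so Q = 25.5. From demand, P = 220.5.
Change in equilibrium price: 220.5 − 144 = 76.5.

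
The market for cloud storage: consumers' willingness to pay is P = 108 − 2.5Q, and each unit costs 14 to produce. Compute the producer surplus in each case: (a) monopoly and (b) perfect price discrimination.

A monopolist chooses Q where MR = MC. MR = 108 − 5Q; setting this equal to 14 gives Q = 18.8 and P = 61.
PS = (61 − 14)·18.8 = 883.6.
Under first-degree price discrimination the firm charges each unit its demand price and produces up to where P = MC, i.e. Q = 37.6. Consumer surplus is zero; producer surplus equals total surplus.
PS = ½·(108 − 14)·37.6 = 1767.2.

Monopoly: PS = 883.6; Perfect PD: PS = 1767.2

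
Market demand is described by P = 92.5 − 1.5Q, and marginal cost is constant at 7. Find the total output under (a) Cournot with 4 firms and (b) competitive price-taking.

Cournot with 4 identical firms: the symmetric best-response condition is 92.5 − 7.5q = 7. Each firm produces q = 11.4, total output Q = 45.6, price P = 24.1.
Competitive firms price at marginal cost: P = 7, giving Q = 57.

Cournot: Q = 45.6; Competition: Q = 57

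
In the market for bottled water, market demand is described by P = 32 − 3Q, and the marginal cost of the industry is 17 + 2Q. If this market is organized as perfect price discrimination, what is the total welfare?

A perfectly discriminating monopolist sells every unit with P(Q) ≥ MC(Q), so output equals the competitive quantity Q = 3. Each buyer pays their reservation price, so CS = 0 and the firm captures all surplus.
TS = 22.5 (equal to competitive TS).

TS = 22.5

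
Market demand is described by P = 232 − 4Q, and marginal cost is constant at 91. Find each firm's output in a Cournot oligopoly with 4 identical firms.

q_i = 7.05

Cournot with 4 identical firms: the symmetric best-response condition is 232 − 20q = 91. Each firm produces q = 7.05, total output Q = 28.2, price P = 119.2.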